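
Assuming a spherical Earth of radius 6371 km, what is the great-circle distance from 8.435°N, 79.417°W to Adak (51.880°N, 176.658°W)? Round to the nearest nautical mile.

5271 nmi

Δλ = -176.658 − -79.417 = -97.241°.
Δφ = 51.880 − 8.435 = 43.445°.
a = sin²(Δφ/2) + cos φ₁ · cos φ₂ · sin²(Δλ/2) = 0.480782.
c = 2·atan2(√a, √(1−a)) = 1.53235 rad → d = 6371·c ≈ 9762.61 km ≈ 5271.39 nmi.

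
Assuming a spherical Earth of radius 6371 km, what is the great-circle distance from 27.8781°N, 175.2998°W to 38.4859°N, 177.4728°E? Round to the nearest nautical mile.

733 nmi

Δλ = 177.4728 − -175.2998 = 352.7726°; wrapped into (−180°, 180°]: -7.2274°.
Δφ = 38.4859 − 27.8781 = 10.6078°.
a = sin²(Δφ/2) + cos φ₁ · cos φ₂ · sin²(Δλ/2) = 0.011294.
c = 2·atan2(√a, √(1−a)) = 0.21294 rad → d = 6371·c ≈ 1356.67 km ≈ 732.54 nmi.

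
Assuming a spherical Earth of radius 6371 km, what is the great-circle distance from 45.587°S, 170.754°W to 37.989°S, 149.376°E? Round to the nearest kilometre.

Δλ = 149.376 − -170.754 = 320.130°; wrapped into (−180°, 180°]: -39.870°.
Δφ = -37.989 − -45.587 = 7.598°.
a = sin²(Δφ/2) + cos φ₁ · cos φ₂ · sin²(Δλ/2) = 0.068508.
c = 2·atan2(√a, √(1−a)) = 0.52965 rad → d = 6371·c ≈ 3374.39 km.

3374 km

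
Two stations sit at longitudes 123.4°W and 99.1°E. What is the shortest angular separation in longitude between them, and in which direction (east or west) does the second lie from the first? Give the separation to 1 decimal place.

137.5° west

Raw difference: 99.1 − -123.4 = 222.5°.
Normalise into (−180°, 180°]: 222.5° − 360° = -137.5°.
Negative ⇒ the second point lies to the west; separation 137.5°.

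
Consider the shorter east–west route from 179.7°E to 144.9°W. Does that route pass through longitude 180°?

Naïve |-144.9 − 179.7| = 324.6° > 180°, so the shorter arc goes the other way round — across 180°.
Signed shortest Δλ = ((-144.9 − 179.7 + 180) mod 360) − 180 = 35.4°.
Going east by 35.4° from +179.7° passes through 180° before reaching -144.9°.

Yes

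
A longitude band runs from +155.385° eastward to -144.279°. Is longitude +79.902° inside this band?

Band width going east from +155.385° to -144.279°: ((-144.279 − 155.385) mod 360) = 60.336°.
Offset of +79.902° east of the west edge: ((79.902 − 155.385) mod 360) = 284.517°.
284.517° > 60.336° ⇒ outside.

No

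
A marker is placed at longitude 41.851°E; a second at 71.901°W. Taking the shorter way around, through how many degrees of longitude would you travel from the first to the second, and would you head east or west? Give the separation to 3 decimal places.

113.752° west

Raw difference: -71.901 − 41.851 = -113.752°.
Normalise into (−180°, 180°]: -113.752° stays -113.752°.
Negative ⇒ the second point lies to the west; separation 113.752°.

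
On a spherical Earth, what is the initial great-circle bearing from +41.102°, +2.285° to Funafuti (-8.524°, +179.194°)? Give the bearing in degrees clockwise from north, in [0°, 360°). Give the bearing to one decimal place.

Δλ = 179.194 − 2.285 = 176.909°.
θ = atan2( sin Δλ · cos φ₂ , cos φ₁ · sin φ₂ − sin φ₁ · cos φ₂ · cos Δλ )
  = atan2(0.05333, 0.53750) = 5.666° → normalised to [0°, 360°): 5.666°.

5.7°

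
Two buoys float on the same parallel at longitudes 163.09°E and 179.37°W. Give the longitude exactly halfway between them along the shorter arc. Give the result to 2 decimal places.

171.86°E

Signed shortest Δλ from +163.09° to -179.37° is +17.54°.
Midpoint longitude = +163.09° + (+17.54°)/2 = +163.09° + 8.77° = +171.86°.
(The naïve average (+163.09 + -179.37)/2 = -8.14° is on the wrong side of the globe.)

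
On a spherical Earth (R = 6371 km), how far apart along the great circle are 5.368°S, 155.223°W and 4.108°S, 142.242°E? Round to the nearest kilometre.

6928 km

Δλ = 142.242 − -155.223 = 297.465°; wrapped into (−180°, 180°]: -62.535°.
Δφ = -4.108 − -5.368 = 1.260°.
a = sin²(Δφ/2) + cos φ₁ · cos φ₂ · sin²(Δλ/2) = 0.267647.
c = 2·atan2(√a, √(1−a)) = 1.08749 rad → d = 6371·c ≈ 6928.42 km.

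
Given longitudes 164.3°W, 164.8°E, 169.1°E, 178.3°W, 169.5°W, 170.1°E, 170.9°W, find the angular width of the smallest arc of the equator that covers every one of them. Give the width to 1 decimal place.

Sort the longitudes: -178.3°, -170.9°, -169.5°, -164.3°, +164.8°, +169.1°, +170.1°.
Eastward gaps between consecutive values (wrapping around): 7.4°, 1.4°, 5.2°, 329.1°, 4.3°, 1.0°, 11.6°.
Largest gap = 329.1° ⇒ minimal covering band is its complement: 360° − 329.1° = 30.9°.
Band runs from +164.8° eastward to -164.3°, crossing the antimeridian.

30.9°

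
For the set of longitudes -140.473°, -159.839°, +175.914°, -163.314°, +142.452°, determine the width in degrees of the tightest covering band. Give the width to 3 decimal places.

77.075°

Sort the longitudes: -163.314°, -159.839°, -140.473°, +142.452°, +175.914°.
Eastward gaps between consecutive values (wrapping around): 3.475°, 19.366°, 282.925°, 33.462°, 20.772°.
Largest gap = 282.925° ⇒ minimal covering band is its complement: 360° − 282.925° = 77.075°.
Band runs from +142.452° eastward to -140.473°, crossing the antimeridian.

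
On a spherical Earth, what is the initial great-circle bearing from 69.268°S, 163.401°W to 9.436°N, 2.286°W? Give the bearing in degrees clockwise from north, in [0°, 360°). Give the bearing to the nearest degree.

Δλ = -2.286 − -163.401 = 161.115°.
θ = atan2( sin Δλ · cos φ₂ , cos φ₁ · sin φ₂ − sin φ₁ · cos φ₂ · cos Δλ )
  = atan2(0.31929, -0.81489) = 158.604° → normalised to [0°, 360°): 158.604°.

159°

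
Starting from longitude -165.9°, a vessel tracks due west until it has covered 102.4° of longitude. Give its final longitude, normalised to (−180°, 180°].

+91.7°

Start at -165.9°; shift −102.4° → -268.3°.
-268.3° lies outside (−180°, 180°]; add 360° → +91.7°.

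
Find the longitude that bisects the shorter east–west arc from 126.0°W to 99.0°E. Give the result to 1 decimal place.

Signed shortest Δλ from -126.0° to +99.0° is -135.0°.
Midpoint longitude = -126.0° + (-135.0°)/2 = -126.0° − 67.5° = -193.5°.
Normalise into (−180°, 180°]: +166.5°.
(The naïve average (-126.0 + +99.0)/2 = -13.5° is on the wrong side of the globe.)

166.5°E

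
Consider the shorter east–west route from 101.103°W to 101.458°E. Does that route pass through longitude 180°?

Yes

Naïve |101.458 − -101.103| = 202.561° > 180°, so the shorter arc goes the other way round — across 180°.
Signed shortest Δλ = ((101.458 − -101.103 + 180) mod 360) − 180 = -157.439°.
Going west by 157.439° from -101.103° passes through 180° before reaching +101.458°.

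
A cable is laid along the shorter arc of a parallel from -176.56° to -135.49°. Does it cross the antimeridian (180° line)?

No

Signed shortest Δλ = ((-135.49 − -176.56 + 180) mod 360) − 180 = 41.07°.
Going east by 41.07° from -176.56° reaches -135.49° without touching 180°.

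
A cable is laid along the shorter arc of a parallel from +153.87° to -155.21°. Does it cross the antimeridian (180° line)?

Naïve |-155.21 − 153.87| = 309.08° > 180°, so the shorter arc goes the other way round — across 180°.
Signed shortest Δλ = ((-155.21 − 153.87 + 180) mod 360) − 180 = 50.92°.
Going east by 50.92° from +153.87° passes through 180° before reaching -155.21°.

Yes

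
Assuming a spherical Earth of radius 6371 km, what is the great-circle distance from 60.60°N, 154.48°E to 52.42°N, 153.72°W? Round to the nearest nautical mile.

1734 nmi

Δλ = -153.72 − 154.48 = -308.20°; wrapped into (−180°, 180°]: 51.80°.
Δφ = 52.42 − 60.60 = -8.18°.
a = sin²(Δφ/2) + cos φ₁ · cos φ₂ · sin²(Δλ/2) = 0.062209.
c = 2·atan2(√a, √(1−a)) = 0.50416 rad → d = 6371·c ≈ 3211.98 km ≈ 1734.33 nmi.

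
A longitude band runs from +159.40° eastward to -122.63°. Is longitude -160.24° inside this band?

Yes

Band width going east from +159.40° to -122.63°: ((-122.63 − 159.40) mod 360) = 77.97°.
Offset of -160.24° east of the west edge: ((-160.24 − 159.40) mod 360) = 40.36°.
40.36° ≤ 77.97° ⇒ inside.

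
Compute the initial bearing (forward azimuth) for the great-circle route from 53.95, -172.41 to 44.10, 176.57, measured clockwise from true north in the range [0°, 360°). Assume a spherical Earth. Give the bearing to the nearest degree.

221°

Δλ = 176.57 − -172.41 = 348.98°; wrapped into (−180°, 180°]: -11.02°.
θ = atan2( sin Δλ · cos φ₂ , cos φ₁ · sin φ₂ − sin φ₁ · cos φ₂ · cos Δλ )
  = atan2(-0.13727, -0.16036) = -139.436° → normalised to [0°, 360°): 220.564°.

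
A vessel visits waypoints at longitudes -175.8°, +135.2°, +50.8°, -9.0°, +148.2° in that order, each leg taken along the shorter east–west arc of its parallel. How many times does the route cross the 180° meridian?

1

Leg 1: -175.8° → +135.2°, shortest Δλ = -49.0° (west) — crosses 180°.
Leg 2: +135.2° → +50.8°, shortest Δλ = -84.4° (west) — does not cross 180°.
Leg 3: +50.8° → -9.0°, shortest Δλ = -59.8° (west) — does not cross 180°.
Leg 4: -9.0° → +148.2°, shortest Δλ = 157.2° (east) — does not cross 180°.
Total crossings: 1.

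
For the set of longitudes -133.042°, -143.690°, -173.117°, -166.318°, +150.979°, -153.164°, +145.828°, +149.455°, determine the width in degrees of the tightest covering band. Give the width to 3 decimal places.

Sort the longitudes: -173.117°, -166.318°, -153.164°, -143.690°, -133.042°, +145.828°, +149.455°, +150.979°.
Eastward gaps between consecutive values (wrapping around): 6.799°, 13.154°, 9.474°, 10.648°, 278.870°, 3.627°, 1.524°, 35.904°.
Largest gap = 278.870° ⇒ minimal covering band is its complement: 360° − 278.870° = 81.130°.
Band runs from +145.828° eastward to -133.042°, crossing the antimeridian.

81.130°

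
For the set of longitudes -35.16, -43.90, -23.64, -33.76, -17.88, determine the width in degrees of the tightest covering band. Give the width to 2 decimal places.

26.02°

Sort the longitudes: -43.90°, -35.16°, -33.76°, -23.64°, -17.88°.
Eastward gaps between consecutive values (wrapping around): 8.74°, 1.40°, 10.12°, 5.76°, 333.98°.
Largest gap = 333.98° ⇒ minimal covering band is its complement: 360° − 333.98° = 26.02°.
Band runs from -43.90° eastward to -17.88°.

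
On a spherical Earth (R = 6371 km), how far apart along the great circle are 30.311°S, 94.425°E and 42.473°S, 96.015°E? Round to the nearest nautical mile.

Δλ = 96.015 − 94.425 = 1.590°.
Δφ = -42.473 − -30.311 = -12.162°.
a = sin²(Δφ/2) + cos φ₁ · cos φ₂ · sin²(Δλ/2) = 0.011345.
c = 2·atan2(√a, √(1−a)) = 0.21343 rad → d = 6371·c ≈ 1359.75 km ≈ 734.20 nmi.

734 nmi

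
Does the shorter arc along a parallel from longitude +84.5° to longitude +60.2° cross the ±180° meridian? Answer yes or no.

Signed shortest Δλ = ((60.2 − 84.5 + 180) mod 360) − 180 = -24.3°.
Going west by 24.3° from +84.5° reaches +60.2° without touching 180°.

No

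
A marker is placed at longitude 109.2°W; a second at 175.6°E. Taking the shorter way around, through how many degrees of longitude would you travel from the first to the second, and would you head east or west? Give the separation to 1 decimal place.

75.2° west

Raw difference: 175.6 − -109.2 = 284.8°.
Normalise into (−180°, 180°]: 284.8° − 360° = -75.2°.
Negative ⇒ the second point lies to the west; separation 75.2°.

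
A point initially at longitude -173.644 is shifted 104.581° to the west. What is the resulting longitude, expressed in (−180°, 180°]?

+81.775°

Start at -173.644°; shift −104.581° → -278.225°.
-278.225° lies outside (−180°, 180°]; add 360° → +81.775°.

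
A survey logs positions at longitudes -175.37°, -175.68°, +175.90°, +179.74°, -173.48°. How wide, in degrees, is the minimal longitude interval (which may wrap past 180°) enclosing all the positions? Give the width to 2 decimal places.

10.62°

Sort the longitudes: -175.68°, -175.37°, -173.48°, +175.90°, +179.74°.
Eastward gaps between consecutive values (wrapping around): 0.31°, 1.89°, 349.38°, 3.84°, 4.58°.
Largest gap = 349.38° ⇒ minimal covering band is its complement: 360° − 349.38° = 10.62°.
Band runs from +175.90° eastward to -173.48°, crossing the antimeridian.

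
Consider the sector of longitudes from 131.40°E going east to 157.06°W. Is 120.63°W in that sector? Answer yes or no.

No

Band width going east from +131.40° to -157.06°: ((-157.06 − 131.40) mod 360) = 71.54°.
Offset of -120.63° east of the west edge: ((-120.63 − 131.40) mod 360) = 107.97°.
107.97° > 71.54° ⇒ outside.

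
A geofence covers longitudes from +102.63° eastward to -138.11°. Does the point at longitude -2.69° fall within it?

No

Band width going east from +102.63° to -138.11°: ((-138.11 − 102.63) mod 360) = 119.26°.
Offset of -2.69° east of the west edge: ((-2.69 − 102.63) mod 360) = 254.68°.
254.68° > 119.26° ⇒ outside.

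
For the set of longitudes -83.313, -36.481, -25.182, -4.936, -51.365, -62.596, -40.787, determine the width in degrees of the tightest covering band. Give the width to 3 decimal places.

Sort the longitudes: -83.313°, -62.596°, -51.365°, -40.787°, -36.481°, -25.182°, -4.936°.
Eastward gaps between consecutive values (wrapping around): 20.717°, 11.231°, 10.578°, 4.306°, 11.299°, 20.246°, 281.623°.
Largest gap = 281.623° ⇒ minimal covering band is its complement: 360° − 281.623° = 78.377°.
Band runs from -83.313° eastward to -4.936°.

78.377°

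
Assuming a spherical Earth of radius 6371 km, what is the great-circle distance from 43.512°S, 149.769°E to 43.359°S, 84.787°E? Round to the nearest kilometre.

5106 km

Δλ = 84.787 − 149.769 = -64.982°.
Δφ = -43.359 − -43.512 = 0.153°.
a = sin²(Δφ/2) + cos φ₁ · cos φ₂ · sin²(Δλ/2) = 0.152151.
c = 2·atan2(√a, √(1−a)) = 0.80140 rad → d = 6371·c ≈ 5105.75 km.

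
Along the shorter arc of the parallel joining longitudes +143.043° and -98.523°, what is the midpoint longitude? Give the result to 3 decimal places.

-157.740°

Signed shortest Δλ from +143.043° to -98.523° is +118.434°.
Midpoint longitude = +143.043° + (+118.434°)/2 = +143.043° + 59.217° = +202.260°.
Normalise into (−180°, 180°]: -157.740°.
(The naïve average (+143.043 + -98.523)/2 = 22.26° is on the wrong side of the globe.)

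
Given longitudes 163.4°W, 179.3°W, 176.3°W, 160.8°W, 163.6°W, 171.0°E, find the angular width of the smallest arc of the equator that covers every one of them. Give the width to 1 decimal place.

Sort the longitudes: -179.3°, -176.3°, -163.6°, -163.4°, -160.8°, +171.0°.
Eastward gaps between consecutive values (wrapping around): 3.0°, 12.7°, 0.2°, 2.6°, 331.8°, 9.7°.
Largest gap = 331.8° ⇒ minimal covering band is its complement: 360° − 331.8° = 28.2°.
Band runs from +171.0° eastward to -160.8°, crossing the antimeridian.

28.2°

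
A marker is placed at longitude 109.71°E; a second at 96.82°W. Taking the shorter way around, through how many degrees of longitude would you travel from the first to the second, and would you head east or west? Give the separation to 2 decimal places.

Raw difference: -96.82 − 109.71 = -206.53°.
Normalise into (−180°, 180°]: -206.53° + 360° = 153.47°.
Positive ⇒ the second point lies to the east; separation 153.47°.

153.47° east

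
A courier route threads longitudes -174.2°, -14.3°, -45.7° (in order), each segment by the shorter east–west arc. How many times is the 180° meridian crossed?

0

Leg 1: -174.2° → -14.3°, shortest Δλ = 159.9° (east) — does not cross 180°.
Leg 2: -14.3° → -45.7°, shortest Δλ = -31.4° (west) — does not cross 180°.
Total crossings: 0.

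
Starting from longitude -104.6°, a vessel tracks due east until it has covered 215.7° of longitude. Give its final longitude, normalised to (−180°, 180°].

+111.1°

Start at -104.6°; shift +215.7° → +111.1°.
+111.1° already lies in (−180°, 180°].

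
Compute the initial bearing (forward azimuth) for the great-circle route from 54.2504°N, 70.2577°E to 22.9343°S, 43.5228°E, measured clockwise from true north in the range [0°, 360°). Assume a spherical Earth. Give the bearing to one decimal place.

204.8°

Δλ = 43.5228 − 70.2577 = -26.7349°.
θ = atan2( sin Δλ · cos φ₂ , cos φ₁ · sin φ₂ − sin φ₁ · cos φ₂ · cos Δλ )
  = atan2(-0.41430, -0.89519) = -155.165° → normalised to [0°, 360°): 204.835°.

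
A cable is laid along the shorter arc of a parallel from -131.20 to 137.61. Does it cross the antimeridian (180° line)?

Naïve |137.61 − -131.20| = 268.81° > 180°, so the shorter arc goes the other way round — across 180°.
Signed shortest Δλ = ((137.61 − -131.20 + 180) mod 360) − 180 = -91.19°.
Going west by 91.19° from -131.20° passes through 180° before reaching +137.61°.

Yes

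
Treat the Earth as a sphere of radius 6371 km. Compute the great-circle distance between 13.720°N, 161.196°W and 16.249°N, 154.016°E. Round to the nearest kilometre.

4810 km

Δλ = 154.016 − -161.196 = 315.212°; wrapped into (−180°, 180°]: -44.788°.
Δφ = 16.249 − 13.720 = 2.529°.
a = sin²(Δφ/2) + cos φ₁ · cos φ₂ · sin²(Δλ/2) = 0.135854.
c = 2·atan2(√a, √(1−a)) = 0.75497 rad → d = 6371·c ≈ 4809.92 km.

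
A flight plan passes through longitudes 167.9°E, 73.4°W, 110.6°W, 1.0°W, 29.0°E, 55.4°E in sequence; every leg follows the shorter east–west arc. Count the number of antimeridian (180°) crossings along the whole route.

1

Leg 1: +167.9° → -73.4°, shortest Δλ = 118.7° (east) — crosses 180°.
Leg 2: -73.4° → -110.6°, shortest Δλ = -37.2° (west) — does not cross 180°.
Leg 3: -110.6° → -1.0°, shortest Δλ = 109.6° (east) — does not cross 180°.
Leg 4: -1.0° → +29.0°, shortest Δλ = 30.0° (east) — does not cross 180°.
Leg 5: +29.0° → +55.4°, shortest Δλ = 26.4° (east) — does not cross 180°.
Total crossings: 1.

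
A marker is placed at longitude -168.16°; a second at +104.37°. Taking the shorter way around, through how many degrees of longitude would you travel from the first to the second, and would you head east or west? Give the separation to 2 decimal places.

Raw difference: 104.37 − -168.16 = 272.53°.
Normalise into (−180°, 180°]: 272.53° − 360° = -87.47°.
Negative ⇒ the second point lies to the west; separation 87.47°.

87.47° west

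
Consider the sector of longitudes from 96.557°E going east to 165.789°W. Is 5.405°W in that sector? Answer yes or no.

No

Band width going east from +96.557° to -165.789°: ((-165.789 − 96.557) mod 360) = 97.654°.
Offset of -5.405° east of the west edge: ((-5.405 − 96.557) mod 360) = 258.038°.
258.038° > 97.654° ⇒ outside.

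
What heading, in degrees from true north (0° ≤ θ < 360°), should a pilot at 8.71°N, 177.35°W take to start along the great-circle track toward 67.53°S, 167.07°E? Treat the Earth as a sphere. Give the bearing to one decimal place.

186.0°

Δλ = 167.07 − -177.35 = 344.42°; wrapped into (−180°, 180°]: -15.58°.
θ = atan2( sin Δλ · cos φ₂ , cos φ₁ · sin φ₂ − sin φ₁ · cos φ₂ · cos Δλ )
  = atan2(-0.10265, -0.96917) = -173.954° → normalised to [0°, 360°): 186.046°.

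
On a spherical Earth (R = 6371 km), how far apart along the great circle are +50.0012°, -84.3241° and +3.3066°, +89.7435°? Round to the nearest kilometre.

Δλ = 89.7435 − -84.3241 = 174.0676°.
Δφ = 3.3066 − 50.0012 = -46.6946°.
a = sin²(Δφ/2) + cos φ₁ · cos φ₂ · sin²(Δλ/2) = 0.797040.
c = 2·atan2(√a, √(1−a)) = 2.20692 rad → d = 6371·c ≈ 14060.27 km.

14060 km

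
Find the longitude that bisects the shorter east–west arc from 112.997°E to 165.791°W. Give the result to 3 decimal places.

Signed shortest Δλ from +112.997° to -165.791° is +81.212°.
Midpoint longitude = +112.997° + (+81.212°)/2 = +112.997° + 40.606° = +153.603°.
(The naïve average (+112.997 + -165.791)/2 = -26.397° is on the wrong side of the globe.)

153.603°E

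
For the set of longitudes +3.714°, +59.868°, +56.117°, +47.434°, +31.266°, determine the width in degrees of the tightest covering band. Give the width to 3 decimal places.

56.154°

Sort the longitudes: +3.714°, +31.266°, +47.434°, +56.117°, +59.868°.
Eastward gaps between consecutive values (wrapping around): 27.552°, 16.168°, 8.683°, 3.751°, 303.846°.
Largest gap = 303.846° ⇒ minimal covering band is its complement: 360° − 303.846° = 56.154°.
Band runs from +3.714° eastward to +59.868°.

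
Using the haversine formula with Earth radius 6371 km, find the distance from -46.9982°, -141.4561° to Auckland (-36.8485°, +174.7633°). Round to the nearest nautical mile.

2019 nmi

Δλ = 174.7633 − -141.4561 = 316.2194°; wrapped into (−180°, 180°]: -43.7806°.
Δφ = -36.8485 − -46.9982 = 10.1497°.
a = sin²(Δφ/2) + cos φ₁ · cos φ₂ · sin²(Δλ/2) = 0.083688.
c = 2·atan2(√a, √(1−a)) = 0.58697 rad → d = 6371·c ≈ 3739.57 km ≈ 2019.21 nmi.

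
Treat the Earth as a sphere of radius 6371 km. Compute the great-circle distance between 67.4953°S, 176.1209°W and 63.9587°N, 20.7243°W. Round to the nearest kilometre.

Δλ = -20.7243 − -176.1209 = 155.3966°.
Δφ = 63.9587 − -67.4953 = 131.4540°.
a = sin²(Δφ/2) + cos φ₁ · cos φ₂ · sin²(Δλ/2) = 0.991420.
c = 2·atan2(√a, √(1−a)) = 2.95607 rad → d = 6371·c ≈ 18833.11 km.

18833 km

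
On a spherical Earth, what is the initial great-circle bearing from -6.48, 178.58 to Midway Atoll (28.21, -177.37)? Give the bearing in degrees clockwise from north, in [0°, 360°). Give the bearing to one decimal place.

Δλ = -177.37 − 178.58 = -355.95°; wrapped into (−180°, 180°]: 4.05°.
θ = atan2( sin Δλ · cos φ₂ , cos φ₁ · sin φ₂ − sin φ₁ · cos φ₂ · cos Δλ )
  = atan2(0.06224, 0.56889) = 6.243° → normalised to [0°, 360°): 6.243°.

6.2°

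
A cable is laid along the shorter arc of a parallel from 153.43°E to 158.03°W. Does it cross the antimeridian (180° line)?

Yes

Naïve |-158.03 − 153.43| = 311.46° > 180°, so the shorter arc goes the other way round — across 180°.
Signed shortest Δλ = ((-158.03 − 153.43 + 180) mod 360) − 180 = 48.54°.
Going east by 48.54° from +153.43° passes through 180° before reaching -158.03°.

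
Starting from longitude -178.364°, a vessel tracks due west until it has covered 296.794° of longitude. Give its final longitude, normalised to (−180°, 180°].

-115.158°

Start at -178.364°; shift −296.794° → -475.158°.
-475.158° lies outside (−180°, 180°]; add 360° → -115.158°.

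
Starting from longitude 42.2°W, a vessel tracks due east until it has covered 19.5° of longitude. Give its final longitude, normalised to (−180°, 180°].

22.7°W

Start at -42.2°; shift +19.5° → -22.7°.
-22.7° already lies in (−180°, 180°].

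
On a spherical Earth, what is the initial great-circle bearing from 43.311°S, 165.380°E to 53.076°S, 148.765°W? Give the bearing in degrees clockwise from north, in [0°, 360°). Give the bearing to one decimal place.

124.4°

Δλ = -148.765 − 165.380 = -314.145°; wrapped into (−180°, 180°]: 45.855°.
θ = atan2( sin Δλ · cos φ₂ , cos φ₁ · sin φ₂ − sin φ₁ · cos φ₂ · cos Δλ )
  = atan2(0.43109, -0.29469) = 124.356° → normalised to [0°, 360°): 124.356°.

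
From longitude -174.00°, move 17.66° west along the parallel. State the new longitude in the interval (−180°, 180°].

+168.34°

Start at -174.00°; shift −17.66° → -191.66°.
-191.66° lies outside (−180°, 180°]; add 360° → +168.34°.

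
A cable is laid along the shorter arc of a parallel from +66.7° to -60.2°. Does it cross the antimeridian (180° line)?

Signed shortest Δλ = ((-60.2 − 66.7 + 180) mod 360) − 180 = -126.9°.
Going west by 126.9° from +66.7° reaches -60.2° without touching 180°.

No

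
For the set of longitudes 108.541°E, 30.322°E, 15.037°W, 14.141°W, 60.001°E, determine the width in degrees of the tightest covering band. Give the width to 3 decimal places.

Sort the longitudes: -15.037°, -14.141°, +30.322°, +60.001°, +108.541°.
Eastward gaps between consecutive values (wrapping around): 0.896°, 44.463°, 29.679°, 48.540°, 236.422°.
Largest gap = 236.422° ⇒ minimal covering band is its complement: 360° − 236.422° = 123.578°.
Band runs from -15.037° eastward to +108.541°.

123.578°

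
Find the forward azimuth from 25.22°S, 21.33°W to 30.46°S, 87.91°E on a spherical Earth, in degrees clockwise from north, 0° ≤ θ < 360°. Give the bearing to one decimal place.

Δλ = 87.91 − -21.33 = 109.24°.
θ = atan2( sin Δλ · cos φ₂ , cos φ₁ · sin φ₂ − sin φ₁ · cos φ₂ · cos Δλ )
  = atan2(0.81384, -0.57965) = 125.460° → normalised to [0°, 360°): 125.460°.

125.5°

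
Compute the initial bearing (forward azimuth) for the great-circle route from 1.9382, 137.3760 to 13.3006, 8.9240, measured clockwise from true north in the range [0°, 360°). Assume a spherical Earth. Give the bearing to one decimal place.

288.2°

Δλ = 8.9240 − 137.3760 = -128.4520°.
θ = atan2( sin Δλ · cos φ₂ , cos φ₁ · sin φ₂ − sin φ₁ · cos φ₂ · cos Δλ )
  = atan2(-0.76212, 0.25040) = -71.812° → normalised to [0°, 360°): 288.188°.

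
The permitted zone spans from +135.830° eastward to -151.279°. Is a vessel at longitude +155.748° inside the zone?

Yes

Band width going east from +135.830° to -151.279°: ((-151.279 − 135.830) mod 360) = 72.891°.
Offset of +155.748° east of the west edge: ((155.748 − 135.830) mod 360) = 19.918°.
19.918° ≤ 72.891° ⇒ inside.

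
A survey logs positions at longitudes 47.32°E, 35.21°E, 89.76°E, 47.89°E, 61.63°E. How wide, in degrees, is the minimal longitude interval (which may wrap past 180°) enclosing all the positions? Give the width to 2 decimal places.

54.55°

Sort the longitudes: +35.21°, +47.32°, +47.89°, +61.63°, +89.76°.
Eastward gaps between consecutive values (wrapping around): 12.11°, 0.57°, 13.74°, 28.13°, 305.45°.
Largest gap = 305.45° ⇒ minimal covering band is its complement: 360° − 305.45° = 54.55°.
Band runs from +35.21° eastward to +89.76°.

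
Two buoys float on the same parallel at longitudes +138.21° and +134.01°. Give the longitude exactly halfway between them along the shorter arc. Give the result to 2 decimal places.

+136.11°

Signed shortest Δλ from +138.21° to +134.01° is -4.20°.
Midpoint longitude = +138.21° + (-4.20°)/2 = +138.21° − 2.10° = +136.11°.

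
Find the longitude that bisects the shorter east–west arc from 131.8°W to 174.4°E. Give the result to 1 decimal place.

158.7°W

Signed shortest Δλ from -131.8° to +174.4° is -53.8°.
Midpoint longitude = -131.8° + (-53.8°)/2 = -131.8° − 26.9° = -158.7°.
(The naïve average (-131.8 + +174.4)/2 = 21.3° is on the wrong side of the globe.)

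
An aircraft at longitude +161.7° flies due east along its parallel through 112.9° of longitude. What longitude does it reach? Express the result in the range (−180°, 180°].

-85.4°

Start at +161.7°; shift +112.9° → +274.6°.
+274.6° lies outside (−180°, 180°]; subtract 360° → -85.4°.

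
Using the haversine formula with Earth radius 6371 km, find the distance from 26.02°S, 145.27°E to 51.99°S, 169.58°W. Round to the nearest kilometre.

Δλ = -169.58 − 145.27 = -314.85°; wrapped into (−180°, 180°]: 45.15°.
Δφ = -51.99 − -26.02 = -25.97°.
a = sin²(Δφ/2) + cos φ₁ · cos φ₂ · sin²(Δλ/2) = 0.132042.
c = 2·atan2(√a, √(1−a)) = 0.74378 rad → d = 6371·c ≈ 4738.61 km.

4739 km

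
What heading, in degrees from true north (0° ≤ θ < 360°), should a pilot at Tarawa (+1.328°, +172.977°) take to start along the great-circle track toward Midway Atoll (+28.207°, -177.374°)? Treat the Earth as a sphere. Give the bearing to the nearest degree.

Δλ = -177.374 − 172.977 = -350.351°; wrapped into (−180°, 180°]: 9.649°.
θ = atan2( sin Δλ · cos φ₂ , cos φ₁ · sin φ₂ − sin φ₁ · cos φ₂ · cos Δλ )
  = atan2(0.14771, 0.45240) = 18.082° → normalised to [0°, 360°): 18.082°.

18°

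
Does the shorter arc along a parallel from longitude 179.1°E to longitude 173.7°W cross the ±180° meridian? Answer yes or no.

Yes

Naïve |-173.7 − 179.1| = 352.8° > 180°, so the shorter arc goes the other way round — across 180°.
Signed shortest Δλ = ((-173.7 − 179.1 + 180) mod 360) − 180 = 7.2°.
Going east by 7.2° from +179.1° passes through 180° before reaching -173.7°.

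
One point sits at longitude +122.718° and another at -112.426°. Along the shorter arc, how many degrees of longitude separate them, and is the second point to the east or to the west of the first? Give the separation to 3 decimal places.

Raw difference: -112.426 − 122.718 = -235.144°.
Normalise into (−180°, 180°]: -235.144° + 360° = 124.856°.
Positive ⇒ the second point lies to the east; separation 124.856°.

124.856° east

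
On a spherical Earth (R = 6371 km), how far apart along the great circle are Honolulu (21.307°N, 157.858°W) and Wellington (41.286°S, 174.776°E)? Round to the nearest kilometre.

Δλ = 174.776 − -157.858 = 332.634°; wrapped into (−180°, 180°]: -27.366°.
Δφ = -41.286 − 21.307 = -62.593°.
a = sin²(Δφ/2) + cos φ₁ · cos φ₂ · sin²(Δλ/2) = 0.309018.
c = 2·atan2(√a, √(1−a)) = 1.17888 rad → d = 6371·c ≈ 7510.62 km.

7511 km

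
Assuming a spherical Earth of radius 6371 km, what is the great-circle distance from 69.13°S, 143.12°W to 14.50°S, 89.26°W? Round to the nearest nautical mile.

Δλ = -89.26 − -143.12 = 53.86°.
Δφ = -14.50 − -69.13 = 54.63°.
a = sin²(Δφ/2) + cos φ₁ · cos φ₂ · sin²(Δλ/2) = 0.281319.
c = 2·atan2(√a, √(1−a)) = 1.11813 rad → d = 6371·c ≈ 7123.63 km ≈ 3846.45 nmi.

3846 nmi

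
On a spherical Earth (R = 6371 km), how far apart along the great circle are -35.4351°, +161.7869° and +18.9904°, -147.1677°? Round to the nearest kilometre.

Δλ = -147.1677 − 161.7869 = -308.9546°; wrapped into (−180°, 180°]: 51.0454°.
Δφ = 18.9904 − -35.4351 = 54.4255°.
a = sin²(Δφ/2) + cos φ₁ · cos φ₂ · sin²(Δλ/2) = 0.352148.
c = 2·atan2(√a, √(1−a)) = 1.27060 rad → d = 6371·c ≈ 8095.01 km.

8095 km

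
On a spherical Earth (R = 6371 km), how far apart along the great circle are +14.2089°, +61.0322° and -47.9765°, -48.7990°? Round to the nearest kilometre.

Δλ = -48.7990 − 61.0322 = -109.8312°.
Δφ = -47.9765 − 14.2089 = -62.1854°.
a = sin²(Δφ/2) + cos φ₁ · cos φ₂ · sin²(Δλ/2) = 0.701251.
c = 2·atan2(√a, √(1−a)) = 1.98504 rad → d = 6371·c ≈ 12646.72 km.

12647 km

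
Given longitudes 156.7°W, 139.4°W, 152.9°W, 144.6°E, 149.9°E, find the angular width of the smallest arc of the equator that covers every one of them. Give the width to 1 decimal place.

Sort the longitudes: -156.7°, -152.9°, -139.4°, +144.6°, +149.9°.
Eastward gaps between consecutive values (wrapping around): 3.8°, 13.5°, 284.0°, 5.3°, 53.4°.
Largest gap = 284.0° ⇒ minimal covering band is its complement: 360° − 284.0° = 76.0°.
Band runs from +144.6° eastward to -139.4°, crossing the antimeridian.

76.0°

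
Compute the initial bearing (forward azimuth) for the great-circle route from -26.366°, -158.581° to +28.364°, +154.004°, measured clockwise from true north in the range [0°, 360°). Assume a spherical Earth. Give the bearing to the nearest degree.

Δλ = 154.004 − -158.581 = 312.585°; wrapped into (−180°, 180°]: -47.415°.
θ = atan2( sin Δλ · cos φ₂ , cos φ₁ · sin φ₂ − sin φ₁ · cos φ₂ · cos Δλ )
  = atan2(-0.64788, 0.69009) = -43.193° → normalised to [0°, 360°): 316.807°.

317°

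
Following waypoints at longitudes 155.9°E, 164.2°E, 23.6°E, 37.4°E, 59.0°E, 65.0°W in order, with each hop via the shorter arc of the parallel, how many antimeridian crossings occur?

Leg 1: +155.9° → +164.2°, shortest Δλ = 8.3° (east) — does not cross 180°.
Leg 2: +164.2° → +23.6°, shortest Δλ = -140.6° (west) — does not cross 180°.
Leg 3: +23.6° → +37.4°, shortest Δλ = 13.8° (east) — does not cross 180°.
Leg 4: +37.4° → +59.0°, shortest Δλ = 21.6° (east) — does not cross 180°.
Leg 5: +59.0° → -65.0°, shortest Δλ = -124.0° (west) — does not cross 180°.
Total crossings: 0.

0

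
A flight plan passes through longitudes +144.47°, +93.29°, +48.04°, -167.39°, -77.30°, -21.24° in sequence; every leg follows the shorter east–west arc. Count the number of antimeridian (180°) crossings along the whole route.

Leg 1: +144.47° → +93.29°, shortest Δλ = -51.18° (west) — does not cross 180°.
Leg 2: +93.29° → +48.04°, shortest Δλ = -45.25° (west) — does not cross 180°.
Leg 3: +48.04° → -167.39°, shortest Δλ = 144.57° (east) — crosses 180°.
Leg 4: -167.39° → -77.30°, shortest Δλ = 90.09° (east) — does not cross 180°.
Leg 5: -77.30° → -21.24°, shortest Δλ = 56.06° (east) — does not cross 180°.
Total crossings: 1.

1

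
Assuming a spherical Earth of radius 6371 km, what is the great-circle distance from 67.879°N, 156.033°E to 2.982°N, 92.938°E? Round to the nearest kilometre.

Δλ = 92.938 − 156.033 = -63.095°.
Δφ = 2.982 − 67.879 = -64.897°.
a = sin²(Δφ/2) + cos φ₁ · cos φ₂ · sin²(Δλ/2) = 0.390819.
c = 2·atan2(√a, √(1−a)) = 1.35066 rad → d = 6371·c ≈ 8605.06 km.

8605 km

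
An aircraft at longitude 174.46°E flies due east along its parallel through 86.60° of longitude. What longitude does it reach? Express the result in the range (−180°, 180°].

Start at +174.46°; shift +86.60° → +261.06°.
+261.06° lies outside (−180°, 180°]; subtract 360° → -98.94°.

98.94°W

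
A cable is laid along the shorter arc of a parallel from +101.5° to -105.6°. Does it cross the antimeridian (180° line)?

Naïve |-105.6 − 101.5| = 207.1° > 180°, so the shorter arc goes the other way round — across 180°.
Signed shortest Δλ = ((-105.6 − 101.5 + 180) mod 360) − 180 = 152.9°.
Going east by 152.9° from +101.5° passes through 180° before reaching -105.6°.

Yes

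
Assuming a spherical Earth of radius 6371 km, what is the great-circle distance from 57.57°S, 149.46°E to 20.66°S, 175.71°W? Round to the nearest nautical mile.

Δλ = -175.71 − 149.46 = -325.17°; wrapped into (−180°, 180°]: 34.83°.
Δφ = -20.66 − -57.57 = 36.91°.
a = sin²(Δφ/2) + cos φ₁ · cos φ₂ · sin²(Δλ/2) = 0.145157.
c = 2·atan2(√a, √(1−a)) = 0.78174 rad → d = 6371·c ≈ 4980.49 km ≈ 2689.25 nmi.

2689 nmi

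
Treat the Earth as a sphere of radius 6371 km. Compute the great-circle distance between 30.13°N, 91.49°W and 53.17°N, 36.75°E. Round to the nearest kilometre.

9492 km

Δλ = 36.75 − -91.49 = 128.24°.
Δφ = 53.17 − 30.13 = 23.04°.
a = sin²(Δφ/2) + cos φ₁ · cos φ₂ · sin²(Δλ/2) = 0.459559.
c = 2·atan2(√a, √(1−a)) = 1.48983 rad → d = 6371·c ≈ 9491.68 km.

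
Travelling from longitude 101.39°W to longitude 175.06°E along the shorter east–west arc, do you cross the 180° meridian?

Yes

Naïve |175.06 − -101.39| = 276.45° > 180°, so the shorter arc goes the other way round — across 180°.
Signed shortest Δλ = ((175.06 − -101.39 + 180) mod 360) − 180 = -83.55°.
Going west by 83.55° from -101.39° passes through 180° before reaching +175.06°.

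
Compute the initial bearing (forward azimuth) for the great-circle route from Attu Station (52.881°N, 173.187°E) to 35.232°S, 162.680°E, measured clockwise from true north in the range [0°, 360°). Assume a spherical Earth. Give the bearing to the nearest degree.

Δλ = 162.680 − 173.187 = -10.507°.
θ = atan2( sin Δλ · cos φ₂ , cos φ₁ · sin φ₂ − sin φ₁ · cos φ₂ · cos Δλ )
  = atan2(-0.14895, -0.98854) = -171.431° → normalised to [0°, 360°): 188.569°.

189°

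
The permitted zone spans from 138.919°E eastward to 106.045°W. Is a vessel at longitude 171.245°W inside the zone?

Band width going east from +138.919° to -106.045°: ((-106.045 − 138.919) mod 360) = 115.036°.
Offset of -171.245° east of the west edge: ((-171.245 − 138.919) mod 360) = 49.836°.
49.836° ≤ 115.036° ⇒ inside.

Yes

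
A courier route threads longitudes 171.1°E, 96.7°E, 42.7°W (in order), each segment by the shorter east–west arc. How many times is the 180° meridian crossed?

Leg 1: +171.1° → +96.7°, shortest Δλ = -74.4° (west) — does not cross 180°.
Leg 2: +96.7° → -42.7°, shortest Δλ = -139.4° (west) — does not cross 180°.
Total crossings: 0.

0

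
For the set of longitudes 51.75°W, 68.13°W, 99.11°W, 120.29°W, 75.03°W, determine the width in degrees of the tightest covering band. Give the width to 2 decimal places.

68.54°

Sort the longitudes: -120.29°, -99.11°, -75.03°, -68.13°, -51.75°.
Eastward gaps between consecutive values (wrapping around): 21.18°, 24.08°, 6.90°, 16.38°, 291.46°.
Largest gap = 291.46° ⇒ minimal covering band is its complement: 360° − 291.46° = 68.54°.
Band runs from -120.29° eastward to -51.75°.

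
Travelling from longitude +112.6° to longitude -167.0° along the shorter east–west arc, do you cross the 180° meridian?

Naïve |-167.0 − 112.6| = 279.6° > 180°, so the shorter arc goes the other way round — across 180°.
Signed shortest Δλ = ((-167.0 − 112.6 + 180) mod 360) − 180 = 80.4°.
Going east by 80.4° from +112.6° passes through 180° before reaching -167.0°.

Yes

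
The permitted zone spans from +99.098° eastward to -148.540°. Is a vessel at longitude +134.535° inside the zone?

Yes

Band width going east from +99.098° to -148.540°: ((-148.540 − 99.098) mod 360) = 112.362°.
Offset of +134.535° east of the west edge: ((134.535 − 99.098) mod 360) = 35.437°.
35.437° ≤ 112.362° ⇒ inside.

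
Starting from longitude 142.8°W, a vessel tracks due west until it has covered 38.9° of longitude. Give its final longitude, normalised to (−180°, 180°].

Start at -142.8°; shift −38.9° → -181.7°.
-181.7° lies outside (−180°, 180°]; add 360° → +178.3°.

178.3°E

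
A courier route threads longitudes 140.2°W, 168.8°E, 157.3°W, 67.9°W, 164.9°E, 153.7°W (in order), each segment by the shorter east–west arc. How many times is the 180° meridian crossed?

4

Leg 1: -140.2° → +168.8°, shortest Δλ = -51.0° (west) — crosses 180°.
Leg 2: +168.8° → -157.3°, shortest Δλ = 33.9° (east) — crosses 180°.
Leg 3: -157.3° → -67.9°, shortest Δλ = 89.4° (east) — does not cross 180°.
Leg 4: -67.9° → +164.9°, shortest Δλ = -127.2° (west) — crosses 180°.
Leg 5: +164.9° → -153.7°, shortest Δλ = 41.4° (east) — crosses 180°.
Total crossings: 4.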